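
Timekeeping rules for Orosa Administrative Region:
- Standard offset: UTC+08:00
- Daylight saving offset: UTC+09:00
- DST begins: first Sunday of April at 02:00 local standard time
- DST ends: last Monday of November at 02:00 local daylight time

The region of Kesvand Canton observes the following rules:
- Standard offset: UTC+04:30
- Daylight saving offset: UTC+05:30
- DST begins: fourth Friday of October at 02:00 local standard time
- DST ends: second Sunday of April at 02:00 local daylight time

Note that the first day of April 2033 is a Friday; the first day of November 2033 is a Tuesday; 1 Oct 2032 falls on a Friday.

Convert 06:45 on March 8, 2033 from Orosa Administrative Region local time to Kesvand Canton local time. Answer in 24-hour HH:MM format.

1 April 2033 is a Friday, so the first Sunday is April 3.
1 November 2033 is a Tuesday, so Mondays fall on 7, 14, 21, 28; the last is November 28.
March 8, 2033 is outside the daylight-saving period (3 April – 28 November), so Orosa Administrative Region is on standard time, UTC+08:00.
06:45 Orosa Administrative Region − 8h = 22:45 UTC (rolling into the previous day, 7 March 2033).
1 October 2032 is a Friday, so the first Friday is October 1 and the fourth is October 22.
1 April 2033 is a Friday, so the first Sunday is April 3 and the second is April 10.
At the standard offset (UTC+04:30), 22:45 UTC + 4h30m = 03:15 Kesvand Canton standard time (rolling into the next day, 8 March 2033).
The standard-time date in Kesvand Canton, March 8, 2033, falls between 22 October 2032 and 10 April 2033, so daylight saving is in effect and Kesvand Canton is at UTC+05:30.
22:45 UTC + 5h30m = 04:15 Kesvand Canton (rolling into the next day, 8 March 2033).

04:15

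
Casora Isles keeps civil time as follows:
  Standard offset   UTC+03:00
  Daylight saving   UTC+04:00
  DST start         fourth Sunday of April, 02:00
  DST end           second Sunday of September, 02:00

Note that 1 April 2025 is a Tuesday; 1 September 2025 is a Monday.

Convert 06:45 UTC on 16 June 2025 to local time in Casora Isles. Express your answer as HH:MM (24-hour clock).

10:45

1 April 2025 is a Tuesday, so the first Sunday is April 6 and the fourth is April 27.
1 September 2025 is a Monday, so the first Sunday is September 7 and the second is September 14.
At the standard offset (UTC+03:00), 06:45 UTC + 3h = 09:45 Casora Isles standard time.
The standard-time date in Casora Isles, 16 June 2025, lies within the daylight-saving period (27 April – 14 September), so Casora Isles is on daylight time, UTC+04:00.
06:45 UTC + 4h = 10:45 local.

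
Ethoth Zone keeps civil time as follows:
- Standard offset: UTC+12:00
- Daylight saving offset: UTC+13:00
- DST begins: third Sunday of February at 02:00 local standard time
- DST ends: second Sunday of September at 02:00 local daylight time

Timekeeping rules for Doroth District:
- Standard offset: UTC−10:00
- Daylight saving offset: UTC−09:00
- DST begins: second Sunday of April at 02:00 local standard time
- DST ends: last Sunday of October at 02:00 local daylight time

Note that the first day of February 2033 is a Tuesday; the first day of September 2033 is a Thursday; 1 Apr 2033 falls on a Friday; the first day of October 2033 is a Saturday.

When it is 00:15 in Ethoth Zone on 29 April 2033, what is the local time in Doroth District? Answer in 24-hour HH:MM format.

1 February 2033 is a Tuesday, so the first Sunday is February 6 and the third is February 20.
1 September 2033 is a Thursday, so the first Sunday is September 4 and the second is September 11.
29 April 2033 falls between 20 February and 11 September, so daylight saving is in effect and Ethoth Zone is at UTC+13:00.
00:15 Ethoth Zone − 13h = 11:15 UTC (rolling into the previous day, 28 April 2033).
1 April 2033 is a Friday, so the first Sunday is April 3 and the second is April 10.
1 October 2033 is a Saturday, so Sundays fall on 2, 9, 16, 23, 30; the last is October 30.
At the standard offset (UTC−10:00), 11:15 UTC − 10h = 01:15 Doroth District standard time.
The standard-time date in Doroth District, 28 April 2033, falls between 10 April and 30 October, so daylight saving is in effect and Doroth District is at UTC−09:00.
11:15 UTC − 9h = 02:15 Doroth District.

02:15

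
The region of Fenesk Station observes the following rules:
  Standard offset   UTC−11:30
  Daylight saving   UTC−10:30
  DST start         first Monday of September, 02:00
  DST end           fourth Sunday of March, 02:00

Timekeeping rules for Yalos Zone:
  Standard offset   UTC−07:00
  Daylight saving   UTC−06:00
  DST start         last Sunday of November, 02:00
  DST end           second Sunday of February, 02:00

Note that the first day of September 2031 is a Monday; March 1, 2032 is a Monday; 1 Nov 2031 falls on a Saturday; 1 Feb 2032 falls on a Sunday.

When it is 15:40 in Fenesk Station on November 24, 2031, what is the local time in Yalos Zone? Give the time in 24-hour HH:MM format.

19:10

1 September 2031 is a Monday, so the first Monday is September 1.
1 March 2032 is a Monday, so the first Sunday is March 7 and the fourth is March 28.
November 24, 2031 falls between 1 September 2031 and 28 March 2032, so daylight saving is in effect and Fenesk Station is at UTC−10:30.
15:40 Fenesk Station + 10h30m = 02:10 UTC (rolling into the next day, 25 November 2031).
1 November 2031 is a Saturday, so Sundays fall on 2, 9, 16, 23, 30; the last is November 30.
1 February 2032 is a Sunday, so the first Sunday is February 1 and the second is February 8.
At the standard offset (UTC−07:00), 02:10 UTC − 7h = 19:10 Yalos Zone standard time (rolling into the previous day, 24 November 2031).
The standard-time date in Yalos Zone, November 24, 2031, is outside the daylight-saving period (30 November 2031 – 8 February 2032), so Yalos Zone is on standard time, UTC−07:00.
02:10 UTC − 7h = 19:10 Yalos Zone (rolling into the previous day, 24 November 2031).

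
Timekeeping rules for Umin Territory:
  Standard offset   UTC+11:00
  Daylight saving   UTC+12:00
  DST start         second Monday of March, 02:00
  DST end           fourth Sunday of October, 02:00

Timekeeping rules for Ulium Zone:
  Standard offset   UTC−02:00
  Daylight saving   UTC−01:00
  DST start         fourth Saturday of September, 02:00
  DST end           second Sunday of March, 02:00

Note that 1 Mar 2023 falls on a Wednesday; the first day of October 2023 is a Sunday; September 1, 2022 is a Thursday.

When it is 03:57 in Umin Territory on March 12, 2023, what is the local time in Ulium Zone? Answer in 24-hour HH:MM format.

15:57

1 March 2023 is a Wednesday, so the first Monday is March 6 and the second is March 13.
1 October 2023 is a Sunday, so the first Sunday is October 1 and the fourth is October 22.
March 12, 2023 does not fall between 13 March and 22 October, so daylight saving is not in effect and Umin Territory is at UTC+11:00.
03:57 Umin Territory − 11h = 16:57 UTC (rolling into the previous day, 11 March 2023).
1 September 2022 is a Thursday, so the first Saturday is September 3 and the fourth is September 24.
1 March 2023 is a Wednesday, so the first Sunday is March 5 and the second is March 12.
At the standard offset (UTC−02:00), 16:57 UTC − 2h = 14:57 Ulium Zone standard time.
The standard-time date in Ulium Zone, March 11, 2023, falls between 24 September 2022 and 12 March 2023, so daylight saving is in effect and Ulium Zone is at UTC−01:00.
16:57 UTC − 1h = 15:57 Ulium Zone.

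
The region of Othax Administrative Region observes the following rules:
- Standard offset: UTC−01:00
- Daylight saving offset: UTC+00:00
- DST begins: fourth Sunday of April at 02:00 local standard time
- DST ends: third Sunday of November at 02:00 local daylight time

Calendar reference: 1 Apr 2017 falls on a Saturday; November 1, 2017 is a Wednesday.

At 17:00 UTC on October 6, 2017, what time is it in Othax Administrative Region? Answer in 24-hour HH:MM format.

17:00

1 April 2017 is a Saturday, so the first Sunday is April 2 and the fourth is April 23.
1 November 2017 is a Wednesday, so the first Sunday is November 5 and the third is November 19.
At the standard offset (UTC−01:00), 17:00 UTC − 1h = 16:00 Othax Administrative Region standard time.
Daylight saving runs 23 April – 19 November; the standard-time date in Othax Administrative Region, October 6, 2017, is inside that window, so Othax Administrative Region is at UTC+00:00.
17:00 UTC + 0h = 17:00 local.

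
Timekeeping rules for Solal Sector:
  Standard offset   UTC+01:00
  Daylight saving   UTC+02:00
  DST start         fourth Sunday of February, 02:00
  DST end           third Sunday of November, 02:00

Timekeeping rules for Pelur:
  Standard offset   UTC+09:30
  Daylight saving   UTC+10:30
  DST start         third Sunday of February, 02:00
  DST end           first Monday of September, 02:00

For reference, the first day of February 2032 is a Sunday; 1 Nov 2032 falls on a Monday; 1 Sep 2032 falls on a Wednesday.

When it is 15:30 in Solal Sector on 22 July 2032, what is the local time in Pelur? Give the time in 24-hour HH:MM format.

00:00

1 February 2032 is a Sunday, so the first Sunday is February 1 and the fourth is February 22.
1 November 2032 is a Monday, so the first Sunday is November 7 and the third is November 21.
22 July 2032 lies within the daylight-saving period (22 February – 21 November), so Solal Sector is on daylight time, UTC+02:00.
15:30 Solal Sector − 2h = 13:30 UTC.
1 February 2032 is a Sunday, so the first Sunday is February 1 and the third is February 15.
1 September 2032 is a Wednesday, so the first Monday is September 6.
At the standard offset (UTC+09:30), 13:30 UTC + 9h30m = 23:00 Pelur standard time.
Daylight saving runs 15 February – 6 September; the standard-time date in Pelur, 22 July 2032, is inside that window, so Pelur is at UTC+10:30.
13:30 UTC + 10h30m = 00:00 Pelur (rolling into the next day, 23 July 2032).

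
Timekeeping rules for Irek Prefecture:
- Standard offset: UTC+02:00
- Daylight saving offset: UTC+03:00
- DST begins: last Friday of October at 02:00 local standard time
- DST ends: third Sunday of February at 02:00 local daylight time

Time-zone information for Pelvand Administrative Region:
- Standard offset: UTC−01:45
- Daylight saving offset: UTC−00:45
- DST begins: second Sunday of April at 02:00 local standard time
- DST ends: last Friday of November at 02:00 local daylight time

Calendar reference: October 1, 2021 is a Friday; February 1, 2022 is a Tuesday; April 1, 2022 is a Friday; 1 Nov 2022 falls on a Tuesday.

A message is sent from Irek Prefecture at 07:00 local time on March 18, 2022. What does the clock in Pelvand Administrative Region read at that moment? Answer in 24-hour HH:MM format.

03:15

1 October 2021 is a Friday, so Fridays fall on 1, 8, 15, 22, 29; the last is October 29.
1 February 2022 is a Tuesday, so the first Sunday is February 6 and the third is February 20.
Daylight saving runs 29 October 2021 – 20 February 2022; March 18, 2022 is outside that window, so Irek Prefecture is on standard time at UTC+02:00.
07:00 Irek Prefecture − 2h = 05:00 UTC.
1 April 2022 is a Friday, so the first Sunday is April 3 and the second is April 10.
1 November 2022 is a Tuesday, so Fridays fall on 4, 11, 18, 25; the last is November 25.
At the standard offset (UTC−01:45), 05:00 UTC − 1h45m = 03:15 Pelvand Administrative Region standard time.
The standard-time date in Pelvand Administrative Region, March 18, 2022, does not fall between 10 April and 25 November, so daylight saving is not in effect and Pelvand Administrative Region is at UTC−01:45.
05:00 UTC − 1h45m = 03:15 Pelvand Administrative Region.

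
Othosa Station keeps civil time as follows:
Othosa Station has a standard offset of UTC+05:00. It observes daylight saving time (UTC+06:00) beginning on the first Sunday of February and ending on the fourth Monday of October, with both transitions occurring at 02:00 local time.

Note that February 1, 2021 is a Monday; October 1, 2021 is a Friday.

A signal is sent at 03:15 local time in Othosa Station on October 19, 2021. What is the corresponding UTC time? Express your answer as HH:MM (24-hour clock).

1 February 2021 is a Monday, so the first Sunday is February 7.
1 October 2021 is a Friday, so the first Monday is October 4 and the fourth is October 25.
October 19, 2021 falls between 7 February and 25 October, so daylight saving is in effect and Othosa Station is at UTC+06:00.
03:15 local − 6h = 21:15 UTC (rolling into the previous day, 18 October 2021).

21:15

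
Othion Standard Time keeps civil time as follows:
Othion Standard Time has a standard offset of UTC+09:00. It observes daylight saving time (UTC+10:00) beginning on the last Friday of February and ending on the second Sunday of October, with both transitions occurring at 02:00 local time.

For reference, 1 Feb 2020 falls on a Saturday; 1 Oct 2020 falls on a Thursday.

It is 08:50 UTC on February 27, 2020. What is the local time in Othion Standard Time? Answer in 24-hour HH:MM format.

1 February 2020 is a Saturday, so Fridays fall on 7, 14, 21, 28; the last is February 28.
1 October 2020 is a Thursday, so the first Sunday is October 4 and the second is October 11.
At the standard offset (UTC+09:00), 08:50 UTC + 9h = 17:50 Othion Standard Time standard time.
The standard-time date in Othion Standard Time, February 27, 2020, does not fall between 28 February and 11 October, so daylight saving is not in effect and Othion Standard Time is at UTC+09:00.
08:50 UTC + 9h = 17:50 local.

17:50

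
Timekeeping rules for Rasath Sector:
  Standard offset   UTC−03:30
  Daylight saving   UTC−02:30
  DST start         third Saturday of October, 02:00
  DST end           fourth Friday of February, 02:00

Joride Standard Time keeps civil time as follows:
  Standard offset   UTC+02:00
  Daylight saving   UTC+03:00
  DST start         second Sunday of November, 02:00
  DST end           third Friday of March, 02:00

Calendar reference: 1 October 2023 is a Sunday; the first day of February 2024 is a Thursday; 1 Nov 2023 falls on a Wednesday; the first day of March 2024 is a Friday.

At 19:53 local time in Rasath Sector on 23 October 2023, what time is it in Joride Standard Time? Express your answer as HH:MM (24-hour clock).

00:23

1 October 2023 is a Sunday, so the first Saturday is October 7 and the third is October 21.
1 February 2024 is a Thursday, so the first Friday is February 2 and the fourth is February 23.
Daylight saving runs 21 October 2023 – 23 February 2024; 23 October 2023 is inside that window, so Rasath Sector is at UTC−02:30.
19:53 Rasath Sector + 2h30m = 22:23 UTC.
1 November 2023 is a Wednesday, so the first Sunday is November 5 and the second is November 12.
1 March 2024 is a Friday, so the first Friday is March 1 and the third is March 15.
At the standard offset (UTC+02:00), 22:23 UTC + 2h = 00:23 Joride Standard Time standard time (rolling into the next day, 24 October 2023).
Daylight saving runs 12 November 2023 – 15 March 2024; the standard-time date in Joride Standard Time, 24 October 2023, is outside that window, so Joride Standard Time is on standard time at UTC+02:00.
22:23 UTC + 2h = 00:23 Joride Standard Time (rolling into the next day, 24 October 2023).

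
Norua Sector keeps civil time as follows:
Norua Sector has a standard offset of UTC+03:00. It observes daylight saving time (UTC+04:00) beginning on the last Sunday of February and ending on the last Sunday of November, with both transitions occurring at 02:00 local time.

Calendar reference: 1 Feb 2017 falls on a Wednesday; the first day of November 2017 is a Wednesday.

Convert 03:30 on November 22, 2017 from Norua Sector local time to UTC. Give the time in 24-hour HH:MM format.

23:30

1 February 2017 is a Wednesday, so Sundays fall on 5, 12, 19, 26; the last is February 26.
1 November 2017 is a Wednesday, so Sundays fall on 5, 12, 19, 26; the last is November 26.
November 22, 2017 lies within the daylight-saving period (26 February – 26 November), so Norua Sector is on daylight time, UTC+04:00.
03:30 local − 4h = 23:30 UTC (rolling into the previous day, 21 November 2017).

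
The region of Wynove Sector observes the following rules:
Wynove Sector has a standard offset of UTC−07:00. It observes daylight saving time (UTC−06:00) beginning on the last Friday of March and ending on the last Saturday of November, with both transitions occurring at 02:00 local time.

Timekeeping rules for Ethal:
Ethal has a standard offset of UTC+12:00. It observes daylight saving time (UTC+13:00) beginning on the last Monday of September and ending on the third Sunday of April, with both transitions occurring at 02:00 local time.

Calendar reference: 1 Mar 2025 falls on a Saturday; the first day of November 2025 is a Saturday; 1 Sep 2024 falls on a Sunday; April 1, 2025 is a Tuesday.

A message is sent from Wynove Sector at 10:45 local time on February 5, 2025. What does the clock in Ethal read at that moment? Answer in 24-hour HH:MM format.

06:45

1 March 2025 is a Saturday, so Fridays fall on 7, 14, 21, 28; the last is March 28.
1 November 2025 is a Saturday, so Saturdays fall on 1, 8, 15, 22, 29; the last is November 29.
Daylight saving runs 28 March – 29 November; February 5, 2025 is outside that window, so Wynove Sector is on standard time at UTC−07:00.
10:45 Wynove Sector + 7h = 17:45 UTC.
1 September 2024 is a Sunday, so Mondays fall on 2, 9, 16, 23, 30; the last is September 30.
1 April 2025 is a Tuesday, so the first Sunday is April 6 and the third is April 20.
At the standard offset (UTC+12:00), 17:45 UTC + 12h = 05:45 Ethal standard time (rolling into the next day, 6 February 2025).
The standard-time date in Ethal, February 6, 2025, falls between 30 September 2024 and 20 April 2025, so daylight saving is in effect and Ethal is at UTC+13:00.
17:45 UTC + 13h = 06:45 Ethal (rolling into the next day, 6 February 2025).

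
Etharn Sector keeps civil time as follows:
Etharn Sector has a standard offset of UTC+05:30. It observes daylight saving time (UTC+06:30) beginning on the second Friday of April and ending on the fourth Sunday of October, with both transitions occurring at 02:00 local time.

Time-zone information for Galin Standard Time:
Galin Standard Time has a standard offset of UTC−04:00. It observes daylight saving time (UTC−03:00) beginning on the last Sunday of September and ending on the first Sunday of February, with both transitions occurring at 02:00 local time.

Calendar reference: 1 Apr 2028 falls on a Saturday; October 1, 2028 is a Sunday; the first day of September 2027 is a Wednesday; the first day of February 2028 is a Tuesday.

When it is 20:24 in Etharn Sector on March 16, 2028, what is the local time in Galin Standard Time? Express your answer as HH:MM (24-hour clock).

10:54

1 April 2028 is a Saturday, so the first Friday is April 7 and the second is April 14.
1 October 2028 is a Sunday, so the first Sunday is October 1 and the fourth is October 22.
March 16, 2028 is outside the daylight-saving period (14 April – 22 October), so Etharn Sector is on standard time, UTC+05:30.
20:24 Etharn Sector − 5h30m = 14:54 UTC.
1 September 2027 is a Wednesday, so Sundays fall on 5, 12, 19, 26; the last is September 26.
1 February 2028 is a Tuesday, so the first Sunday is February 6.
At the standard offset (UTC−04:00), 14:54 UTC − 4h = 10:54 Galin Standard Time standard time.
The standard-time date in Galin Standard Time, March 16, 2028, is outside the daylight-saving period (26 September 2027 – 6 February 2028), so Galin Standard Time is on standard time, UTC−04:00.
14:54 UTC − 4h = 10:54 Galin Standard Time.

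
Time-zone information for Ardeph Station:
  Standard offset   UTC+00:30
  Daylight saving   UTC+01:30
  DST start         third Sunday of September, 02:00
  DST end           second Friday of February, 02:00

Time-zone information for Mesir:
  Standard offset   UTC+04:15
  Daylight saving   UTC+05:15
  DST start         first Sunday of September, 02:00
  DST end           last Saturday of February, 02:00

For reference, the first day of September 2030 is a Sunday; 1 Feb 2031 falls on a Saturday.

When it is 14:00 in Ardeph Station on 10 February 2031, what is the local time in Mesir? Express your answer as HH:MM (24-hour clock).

1 September 2030 is a Sunday, so the first Sunday is September 1 and the third is September 15.
1 February 2031 is a Saturday, so the first Friday is February 7 and the second is February 14.
Daylight saving runs 15 September 2030 – 14 February 2031; 10 February 2031 is inside that window, so Ardeph Station is at UTC+01:30.
14:00 Ardeph Station − 1h30m = 12:30 UTC.
1 September 2030 is a Sunday, so the first Sunday is September 1.
1 February 2031 is a Saturday, so Saturdays fall on 1, 8, 15, 22; the last is February 22.
At the standard offset (UTC+04:15), 12:30 UTC + 4h15m = 16:45 Mesir standard time.
Daylight saving runs 1 September 2030 – 22 February 2031; the standard-time date in Mesir, 10 February 2031, is inside that window, so Mesir is at UTC+05:15.
12:30 UTC + 5h15m = 17:45 Mesir.

17:45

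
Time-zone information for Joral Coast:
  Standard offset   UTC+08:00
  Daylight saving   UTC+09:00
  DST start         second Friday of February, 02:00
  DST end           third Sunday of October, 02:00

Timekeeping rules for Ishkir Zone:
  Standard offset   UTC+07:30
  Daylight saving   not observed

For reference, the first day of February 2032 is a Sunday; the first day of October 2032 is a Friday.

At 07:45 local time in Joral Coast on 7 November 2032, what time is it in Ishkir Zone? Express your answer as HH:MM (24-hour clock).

1 February 2032 is a Sunday, so the first Friday is February 6 and the second is February 13.
1 October 2032 is a Friday, so the first Sunday is October 3 and the third is October 17.
7 November 2032 is outside the daylight-saving period (13 February – 17 October), so Joral Coast is on standard time, UTC+08:00.
07:45 Joral Coast − 8h = 23:45 UTC (rolling into the previous day, 6 November 2032).
Ishkir Zone stays on UTC+07:30 all year.
23:45 UTC + 7h30m = 07:15 Ishkir Zone (rolling into the next day, 7 November 2032).

07:15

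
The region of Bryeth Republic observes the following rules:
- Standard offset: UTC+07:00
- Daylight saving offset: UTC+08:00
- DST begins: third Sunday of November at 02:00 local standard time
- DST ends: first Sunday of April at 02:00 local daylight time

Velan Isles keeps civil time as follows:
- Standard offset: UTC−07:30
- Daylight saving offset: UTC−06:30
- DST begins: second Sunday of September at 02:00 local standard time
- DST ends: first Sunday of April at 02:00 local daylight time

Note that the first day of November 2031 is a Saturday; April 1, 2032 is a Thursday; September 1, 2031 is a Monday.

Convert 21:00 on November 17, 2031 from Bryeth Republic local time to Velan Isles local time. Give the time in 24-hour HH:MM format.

06:30

1 November 2031 is a Saturday, so the first Sunday is November 2 and the third is November 16.
1 April 2032 is a Thursday, so the first Sunday is April 4.
November 17, 2031 falls between 16 November 2031 and 4 April 2032, so daylight saving is in effect and Bryeth Republic is at UTC+08:00.
21:00 Bryeth Republic − 8h = 13:00 UTC.
1 September 2031 is a Monday, so the first Sunday is September 7 and the second is September 14.
1 April 2032 is a Thursday, so the first Sunday is April 4.
At the standard offset (UTC−07:30), 13:00 UTC − 7h30m = 05:30 Velan Isles standard time.
Daylight saving runs 14 September 2031 – 4 April 2032; the standard-time date in Velan Isles, November 17, 2031, is inside that window, so Velan Isles is at UTC−06:30.
13:00 UTC − 6h30m = 06:30 Velan Isles.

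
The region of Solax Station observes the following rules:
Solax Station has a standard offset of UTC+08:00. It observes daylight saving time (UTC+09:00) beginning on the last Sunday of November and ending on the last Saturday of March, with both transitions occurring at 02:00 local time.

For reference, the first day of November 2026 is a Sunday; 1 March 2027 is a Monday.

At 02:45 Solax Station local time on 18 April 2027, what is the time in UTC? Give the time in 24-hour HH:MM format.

18:45

1 November 2026 is a Sunday, so Sundays fall on 1, 8, 15, 22, 29; the last is November 29.
1 March 2027 is a Monday, so Saturdays fall on 6, 13, 20, 27; the last is March 27.
18 April 2027 does not fall between 29 November 2026 and 27 March 2027, so daylight saving is not in effect and Solax Station is at UTC+08:00.
02:45 local − 8h = 18:45 UTC (rolling into the previous day, 17 April 2027).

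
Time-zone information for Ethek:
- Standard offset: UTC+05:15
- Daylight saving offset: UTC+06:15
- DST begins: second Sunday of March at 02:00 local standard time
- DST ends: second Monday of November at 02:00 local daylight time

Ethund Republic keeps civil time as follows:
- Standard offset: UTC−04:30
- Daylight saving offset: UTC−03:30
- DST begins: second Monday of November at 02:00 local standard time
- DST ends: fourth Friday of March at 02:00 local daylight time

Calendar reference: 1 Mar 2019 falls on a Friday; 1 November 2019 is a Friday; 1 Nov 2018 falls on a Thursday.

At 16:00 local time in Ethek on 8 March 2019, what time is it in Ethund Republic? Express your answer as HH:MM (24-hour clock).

1 March 2019 is a Friday, so the first Sunday is March 3 and the second is March 10.
1 November 2019 is a Friday, so the first Monday is November 4 and the second is November 11.
8 March 2019 does not fall between 10 March and 11 November, so daylight saving is not in effect and Ethek is at UTC+05:15.
16:00 Ethek − 5h15m = 10:45 UTC.
1 November 2018 is a Thursday, so the first Monday is November 5 and the second is November 12.
1 March 2019 is a Friday, so the first Friday is March 1 and the fourth is March 22.
At the standard offset (UTC−04:30), 10:45 UTC − 4h30m = 06:15 Ethund Republic standard time.
The standard-time date in Ethund Republic, 8 March 2019, lies within the daylight-saving period (12 November 2018 – 22 March 2019), so Ethund Republic is on daylight time, UTC−03:30.
10:45 UTC − 3h30m = 07:15 Ethund Republic.

07:15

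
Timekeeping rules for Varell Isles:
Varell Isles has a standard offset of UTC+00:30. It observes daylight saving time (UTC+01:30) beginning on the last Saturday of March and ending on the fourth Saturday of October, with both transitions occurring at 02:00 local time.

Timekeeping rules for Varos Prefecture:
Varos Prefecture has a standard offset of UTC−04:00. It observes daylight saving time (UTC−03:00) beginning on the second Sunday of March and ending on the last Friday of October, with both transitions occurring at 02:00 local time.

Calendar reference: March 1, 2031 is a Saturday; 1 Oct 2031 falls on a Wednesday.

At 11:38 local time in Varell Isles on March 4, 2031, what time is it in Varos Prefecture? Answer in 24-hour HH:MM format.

1 March 2031 is a Saturday, so Saturdays fall on 1, 8, 15, 22, 29; the last is March 29.
1 October 2031 is a Wednesday, so the first Saturday is October 4 and the fourth is October 25.
March 4, 2031 does not fall between 29 March and 25 October, so daylight saving is not in effect and Varell Isles is at UTC+00:30.
11:38 Varell Isles − 0h30m = 11:08 UTC.
1 March 2031 is a Saturday, so the first Sunday is March 2 and the second is March 9.
1 October 2031 is a Wednesday, so Fridays fall on 3, 10, 17, 24, 31; the last is October 31.
At the standard offset (UTC−04:00), 11:08 UTC − 4h = 07:08 Varos Prefecture standard time.
The standard-time date in Varos Prefecture, March 4, 2031, does not fall between 9 March and 31 October, so daylight saving is not in effect and Varos Prefecture is at UTC−04:00.
11:08 UTC − 4h = 07:08 Varos Prefecture.

07:08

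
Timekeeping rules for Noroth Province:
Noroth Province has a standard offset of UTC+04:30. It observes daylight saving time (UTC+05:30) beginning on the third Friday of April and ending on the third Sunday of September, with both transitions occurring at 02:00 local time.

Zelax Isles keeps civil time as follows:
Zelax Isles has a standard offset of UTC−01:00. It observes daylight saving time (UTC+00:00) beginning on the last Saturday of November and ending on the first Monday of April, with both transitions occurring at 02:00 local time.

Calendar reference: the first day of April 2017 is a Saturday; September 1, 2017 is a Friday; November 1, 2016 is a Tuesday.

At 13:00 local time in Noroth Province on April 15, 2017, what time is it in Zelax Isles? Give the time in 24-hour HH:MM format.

1 April 2017 is a Saturday, so the first Friday is April 7 and the third is April 21.
1 September 2017 is a Friday, so the first Sunday is September 3 and the third is September 17.
Daylight saving runs 21 April – 17 September; April 15, 2017 is outside that window, so Noroth Province is on standard time at UTC+04:30.
13:00 Noroth Province − 4h30m = 08:30 UTC.
1 November 2016 is a Tuesday, so Saturdays fall on 5, 12, 19, 26; the last is November 26.
1 April 2017 is a Saturday, so the first Monday is April 3.
At the standard offset (UTC−01:00), 08:30 UTC − 1h = 07:30 Zelax Isles standard time.
The standard-time date in Zelax Isles, April 15, 2017, is outside the daylight-saving period (26 November 2016 – 3 April 2017), so Zelax Isles is on standard time, UTC−01:00.
08:30 UTC − 1h = 07:30 Zelax Isles.

07:30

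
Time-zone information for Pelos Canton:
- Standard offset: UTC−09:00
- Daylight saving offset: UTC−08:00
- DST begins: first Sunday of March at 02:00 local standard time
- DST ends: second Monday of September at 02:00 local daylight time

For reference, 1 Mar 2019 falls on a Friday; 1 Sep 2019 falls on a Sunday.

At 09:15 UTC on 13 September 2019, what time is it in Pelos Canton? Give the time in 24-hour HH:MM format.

00:15

1 March 2019 is a Friday, so the first Sunday is March 3.
1 September 2019 is a Sunday, so the first Monday is September 2 and the second is September 9.
At the standard offset (UTC−09:00), 09:15 UTC − 9h = 00:15 Pelos Canton standard time.
Daylight saving runs 3 March – 9 September; the standard-time date in Pelos Canton, 13 September 2019, is outside that window, so Pelos Canton is on standard time at UTC−09:00.
09:15 UTC − 9h = 00:15 local.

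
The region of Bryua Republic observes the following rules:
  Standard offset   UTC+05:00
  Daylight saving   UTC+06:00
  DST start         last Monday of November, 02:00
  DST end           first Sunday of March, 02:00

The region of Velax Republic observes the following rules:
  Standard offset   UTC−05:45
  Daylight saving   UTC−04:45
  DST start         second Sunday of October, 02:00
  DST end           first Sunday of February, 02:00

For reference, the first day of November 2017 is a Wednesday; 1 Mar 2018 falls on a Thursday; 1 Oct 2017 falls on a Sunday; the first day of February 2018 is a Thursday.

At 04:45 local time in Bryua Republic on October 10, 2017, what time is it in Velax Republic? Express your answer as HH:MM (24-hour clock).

19:00

1 November 2017 is a Wednesday, so Mondays fall on 6, 13, 20, 27; the last is November 27.
1 March 2018 is a Thursday, so the first Sunday is March 4.
Daylight saving runs 27 November 2017 – 4 March 2018; October 10, 2017 is outside that window, so Bryua Republic is on standard time at UTC+05:00.
04:45 Bryua Republic − 5h = 23:45 UTC (rolling into the previous day, 9 October 2017).
1 October 2017 is a Sunday, so the first Sunday is October 1 and the second is October 8.
1 February 2018 is a Thursday, so the first Sunday is February 4.
At the standard offset (UTC−05:45), 23:45 UTC − 5h45m = 18:00 Velax Republic standard time.
The standard-time date in Velax Republic, October 9, 2017, lies within the daylight-saving period (8 October 2017 – 4 February 2018), so Velax Republic is on daylight time, UTC−04:45.
23:45 UTC − 4h45m = 19:00 Velax Republic.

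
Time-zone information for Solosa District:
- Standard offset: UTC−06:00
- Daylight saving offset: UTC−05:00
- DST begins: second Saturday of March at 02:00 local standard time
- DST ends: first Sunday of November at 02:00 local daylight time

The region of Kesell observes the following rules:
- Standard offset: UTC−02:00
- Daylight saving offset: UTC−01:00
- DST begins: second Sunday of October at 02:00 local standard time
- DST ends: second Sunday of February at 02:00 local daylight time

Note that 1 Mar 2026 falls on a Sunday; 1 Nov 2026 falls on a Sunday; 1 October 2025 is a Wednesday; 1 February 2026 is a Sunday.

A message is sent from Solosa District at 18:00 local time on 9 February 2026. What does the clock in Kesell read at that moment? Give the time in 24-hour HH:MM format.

1 March 2026 is a Sunday, so the first Saturday is March 7 and the second is March 14.
1 November 2026 is a Sunday, so the first Sunday is November 1.
Daylight saving runs 14 March – 1 November; 9 February 2026 is outside that window, so Solosa District is on standard time at UTC−06:00.
18:00 Solosa District + 6h = 00:00 UTC (rolling into the next day, 10 February 2026).
1 October 2025 is a Wednesday, so the first Sunday is October 5 and the second is October 12.
1 February 2026 is a Sunday, so the first Sunday is February 1 and the second is February 8.
At the standard offset (UTC−02:00), 00:00 UTC − 2h = 22:00 Kesell standard time (rolling into the previous day, 9 February 2026).
Daylight saving runs 12 October 2025 – 8 February 2026; the standard-time date in Kesell, 9 February 2026, is outside that window, so Kesell is on standard time at UTC−02:00.
00:00 UTC − 2h = 22:00 Kesell (rolling into the previous day, 9 February 2026).

22:00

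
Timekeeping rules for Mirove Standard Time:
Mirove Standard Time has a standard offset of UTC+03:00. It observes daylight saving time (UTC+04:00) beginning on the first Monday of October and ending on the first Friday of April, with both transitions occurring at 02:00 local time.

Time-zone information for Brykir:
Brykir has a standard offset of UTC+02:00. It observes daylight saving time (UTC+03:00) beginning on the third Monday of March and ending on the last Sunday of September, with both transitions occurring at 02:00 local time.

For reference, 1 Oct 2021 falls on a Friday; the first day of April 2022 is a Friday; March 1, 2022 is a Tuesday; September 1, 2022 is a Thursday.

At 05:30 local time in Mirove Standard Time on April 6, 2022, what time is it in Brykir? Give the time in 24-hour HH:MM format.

1 October 2021 is a Friday, so the first Monday is October 4.
1 April 2022 is a Friday, so the first Friday is April 1.
April 6, 2022 does not fall between 4 October 2021 and 1 April 2022, so daylight saving is not in effect and Mirove Standard Time is at UTC+03:00.
05:30 Mirove Standard Time − 3h = 02:30 UTC.
1 March 2022 is a Tuesday, so the first Monday is March 7 and the third is March 21.
1 September 2022 is a Thursday, so Sundays fall on 4, 11, 18, 25; the last is September 25.
At the standard offset (UTC+02:00), 02:30 UTC + 2h = 04:30 Brykir standard time.
The standard-time date in Brykir, April 6, 2022, lies within the daylight-saving period (21 March – 25 September), so Brykir is on daylight time, UTC+03:00.
02:30 UTC + 3h = 05:30 Brykir.

05:30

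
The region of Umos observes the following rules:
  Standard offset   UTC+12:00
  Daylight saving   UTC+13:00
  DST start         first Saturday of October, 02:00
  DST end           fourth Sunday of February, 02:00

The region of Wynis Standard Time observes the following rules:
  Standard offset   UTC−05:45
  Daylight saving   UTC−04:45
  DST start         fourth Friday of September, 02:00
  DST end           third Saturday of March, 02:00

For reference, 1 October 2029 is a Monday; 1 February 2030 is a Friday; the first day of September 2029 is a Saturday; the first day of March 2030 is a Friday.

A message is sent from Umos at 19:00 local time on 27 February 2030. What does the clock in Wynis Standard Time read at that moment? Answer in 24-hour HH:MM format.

02:15

1 October 2029 is a Monday, so the first Saturday is October 6.
1 February 2030 is a Friday, so the first Sunday is February 3 and the fourth is February 24.
27 February 2030 is outside the daylight-saving period (6 October 2029 – 24 February 2030), so Umos is on standard time, UTC+12:00.
19:00 Umos − 12h = 07:00 UTC.
1 September 2029 is a Saturday, so the first Friday is September 7 and the fourth is September 28.
1 March 2030 is a Friday, so the first Saturday is March 2 and the third is March 16.
At the standard offset (UTC−05:45), 07:00 UTC − 5h45m = 01:15 Wynis Standard Time standard time.
Daylight saving runs 28 September 2029 – 16 March 2030; the standard-time date in Wynis Standard Time, 27 February 2030, is inside that window, so Wynis Standard Time is at UTC−04:45.
07:00 UTC − 4h45m = 02:15 Wynis Standard Time.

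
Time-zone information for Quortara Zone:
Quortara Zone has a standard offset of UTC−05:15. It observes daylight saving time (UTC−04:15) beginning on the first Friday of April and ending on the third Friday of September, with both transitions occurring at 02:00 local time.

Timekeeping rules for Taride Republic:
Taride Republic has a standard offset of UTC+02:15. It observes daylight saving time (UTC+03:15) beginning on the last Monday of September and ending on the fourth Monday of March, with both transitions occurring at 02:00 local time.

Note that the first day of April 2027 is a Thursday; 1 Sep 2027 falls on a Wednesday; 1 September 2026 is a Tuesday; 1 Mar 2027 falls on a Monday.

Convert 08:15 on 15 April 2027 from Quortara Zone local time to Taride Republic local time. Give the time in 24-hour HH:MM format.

14:45

1 April 2027 is a Thursday, so the first Friday is April 2.
1 September 2027 is a Wednesday, so the first Friday is September 3 and the third is September 17.
15 April 2027 lies within the daylight-saving period (2 April – 17 September), so Quortara Zone is on daylight time, UTC−04:15.
08:15 Quortara Zone + 4h15m = 12:30 UTC.
1 September 2026 is a Tuesday, so Mondays fall on 7, 14, 21, 28; the last is September 28.
1 March 2027 is a Monday, so the first Monday is March 1 and the fourth is March 22.
At the standard offset (UTC+02:15), 12:30 UTC + 2h15m = 14:45 Taride Republic standard time.
Daylight saving runs 28 September 2026 – 22 March 2027; the standard-time date in Taride Republic, 15 April 2027, is outside that window, so Taride Republic is on standard time at UTC+02:15.
12:30 UTC + 2h15m = 14:45 Taride Republic.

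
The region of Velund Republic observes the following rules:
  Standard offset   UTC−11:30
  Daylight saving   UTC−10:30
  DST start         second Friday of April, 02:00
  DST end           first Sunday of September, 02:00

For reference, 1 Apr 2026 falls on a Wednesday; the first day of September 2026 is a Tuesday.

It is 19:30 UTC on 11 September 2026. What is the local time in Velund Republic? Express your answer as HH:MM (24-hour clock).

08:00

1 April 2026 is a Wednesday, so the first Friday is April 3 and the second is April 10.
1 September 2026 is a Tuesday, so the first Sunday is September 6.
At the standard offset (UTC−11:30), 19:30 UTC − 11h30m = 08:00 Velund Republic standard time.
The standard-time date in Velund Republic, 11 September 2026, is outside the daylight-saving period (10 April – 6 September), so Velund Republic is on standard time, UTC−11:30.
19:30 UTC − 11h30m = 08:00 local.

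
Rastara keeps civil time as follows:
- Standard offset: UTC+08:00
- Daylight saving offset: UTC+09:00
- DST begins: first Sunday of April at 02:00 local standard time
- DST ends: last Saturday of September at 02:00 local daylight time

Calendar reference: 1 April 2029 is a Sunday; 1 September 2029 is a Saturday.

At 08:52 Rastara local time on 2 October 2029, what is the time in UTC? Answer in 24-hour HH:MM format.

00:52

1 April 2029 is a Sunday, so the first Sunday is April 1.
1 September 2029 is a Saturday, so Saturdays fall on 1, 8, 15, 22, 29; the last is September 29.
Daylight saving runs 1 April – 29 September; 2 October 2029 is outside that window, so Rastara is on standard time at UTC+08:00.
08:52 local − 8h = 00:52 UTC.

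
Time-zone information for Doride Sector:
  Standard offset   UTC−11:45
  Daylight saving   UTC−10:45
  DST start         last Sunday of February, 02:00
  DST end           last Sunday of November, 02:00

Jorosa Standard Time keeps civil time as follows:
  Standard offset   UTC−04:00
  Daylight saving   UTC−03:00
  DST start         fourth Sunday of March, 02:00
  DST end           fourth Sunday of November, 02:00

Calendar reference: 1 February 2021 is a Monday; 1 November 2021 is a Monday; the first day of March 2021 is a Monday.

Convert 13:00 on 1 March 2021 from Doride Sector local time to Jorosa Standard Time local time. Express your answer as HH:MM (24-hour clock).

1 February 2021 is a Monday, so Sundays fall on 7, 14, 21, 28; the last is February 28.
1 November 2021 is a Monday, so Sundays fall on 7, 14, 21, 28; the last is November 28.
1 March 2021 lies within the daylight-saving period (28 February – 28 November), so Doride Sector is on daylight time, UTC−10:45.
13:00 Doride Sector + 10h45m = 23:45 UTC.
1 March 2021 is a Monday, so the first Sunday is March 7 and the fourth is March 28.
1 November 2021 is a Monday, so the first Sunday is November 7 and the fourth is November 28.
At the standard offset (UTC−04:00), 23:45 UTC − 4h = 19:45 Jorosa Standard Time standard time.
The standard-time date in Jorosa Standard Time, 1 March 2021, does not fall between 28 March and 28 November, so daylight saving is not in effect and Jorosa Standard Time is at UTC−04:00.
23:45 UTC − 4h = 19:45 Jorosa Standard Time.

19:45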